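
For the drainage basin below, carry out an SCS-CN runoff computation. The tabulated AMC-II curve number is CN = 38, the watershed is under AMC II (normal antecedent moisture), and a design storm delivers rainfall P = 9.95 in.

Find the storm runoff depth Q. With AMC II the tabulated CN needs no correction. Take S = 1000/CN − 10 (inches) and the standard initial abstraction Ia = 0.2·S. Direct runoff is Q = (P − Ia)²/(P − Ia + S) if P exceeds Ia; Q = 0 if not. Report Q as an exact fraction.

Q = 6456681/3321580 in ≈ 1.944 in

CN(II) = 38; AMC II needs no correction.
S = 1000/38 − 10 = 310/19 in ≈ 16.316 in
Initial abstraction Ia = S/5 = (310/19)/5 = 62/19 ≈ 3.263 in
Since P=9.950 > Ia=3.263: effective rainfall P−Ia = 2541/380 in
Q: (2541/380)² ÷ (8741/380) = 6456681/3321580 in (≈ 1.944 in)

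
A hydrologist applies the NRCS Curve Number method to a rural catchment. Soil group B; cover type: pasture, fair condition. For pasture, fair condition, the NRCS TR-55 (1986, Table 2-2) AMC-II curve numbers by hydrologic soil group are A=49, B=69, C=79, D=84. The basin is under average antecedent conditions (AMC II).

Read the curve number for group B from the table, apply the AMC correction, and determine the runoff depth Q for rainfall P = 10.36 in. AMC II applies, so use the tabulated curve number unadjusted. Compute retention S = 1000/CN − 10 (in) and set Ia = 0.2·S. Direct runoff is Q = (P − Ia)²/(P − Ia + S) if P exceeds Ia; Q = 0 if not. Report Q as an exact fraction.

NRCS table: pasture, fair condition, soil group B → CN(II) = 69
Average conditions: CN = 69 (no AMC adjustment).
S = 1000/69 − 10 = 310/69 in ≈ 4.493 in
Ia = 0.2S: 0.2·4.493 = 0.899 in (exactly 62/69)
Since P=10.360 > Ia=0.899: effective rainfall P−Ia = 16321/1725 in
Runoff Q = (P−Ia)²/(P−Ia+S) = (9.461)²/(9.461+4.493) = 266375041/41522475 ≈ 6.415 in

Q = 266375041/41522475 in ≈ 6.415 in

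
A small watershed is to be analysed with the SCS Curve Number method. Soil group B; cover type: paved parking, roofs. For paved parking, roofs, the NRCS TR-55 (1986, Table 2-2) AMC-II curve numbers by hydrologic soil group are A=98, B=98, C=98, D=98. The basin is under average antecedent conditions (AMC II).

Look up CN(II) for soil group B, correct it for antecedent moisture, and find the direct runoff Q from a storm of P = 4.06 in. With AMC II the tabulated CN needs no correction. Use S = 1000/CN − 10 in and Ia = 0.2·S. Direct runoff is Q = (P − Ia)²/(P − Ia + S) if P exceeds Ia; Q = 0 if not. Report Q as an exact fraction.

Q = 96963409/25350150 in ≈ 3.825 in

NRCS table: paved parking, roofs, soil group B → CN(II) = 98
CN(II) = 98; AMC II needs no correction.
Retention S: 1000/CN − 10 with CN=98.000 → S = 10/49 ≈ 0.204 in
Ia = 0.2S: 0.2·0.204 = 0.041 in (exactly 2/49)
P − Ia = 4.060 − 0.041 = 9847/2450 ≈ 4.019 in (> 0, runoff occurs)
Q = (9847/2450)²/((9847/2450) + 10/49) = (96963409/6002500)/(10347/2450) = 96963409/25350150 in ≈ 3.825 in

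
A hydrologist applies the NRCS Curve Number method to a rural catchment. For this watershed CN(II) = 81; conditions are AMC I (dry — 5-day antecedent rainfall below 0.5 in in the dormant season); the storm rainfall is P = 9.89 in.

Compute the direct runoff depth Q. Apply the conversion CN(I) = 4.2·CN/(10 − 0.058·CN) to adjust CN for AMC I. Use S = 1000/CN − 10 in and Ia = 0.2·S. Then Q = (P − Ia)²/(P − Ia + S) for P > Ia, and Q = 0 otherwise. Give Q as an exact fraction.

Dry (AMC I): CN(I) = 4.2·81/(10 − 0.058·81) = (1701/5)/(2651/500) = 170100/2651 ≈ 64.164
Max retention: S = 1000/(170100/2651) − 10 = 9500/1701 in (≈ 5.585 in)
Initial abstraction Ia = S/5 = (9500/1701)/5 = 1900/1701 ≈ 1.117 in
P − Ia = 9.890 − 1.117 = 1492289/170100 ≈ 8.773 in (> 0, runoff occurs)
Runoff Q = (P−Ia)²/(P−Ia+S) = (8.773)²/(8.773+5.585) = 2226926459521/415433358900 ≈ 5.360 in

Q = 2226926459521/415433358900 in ≈ 5.360 in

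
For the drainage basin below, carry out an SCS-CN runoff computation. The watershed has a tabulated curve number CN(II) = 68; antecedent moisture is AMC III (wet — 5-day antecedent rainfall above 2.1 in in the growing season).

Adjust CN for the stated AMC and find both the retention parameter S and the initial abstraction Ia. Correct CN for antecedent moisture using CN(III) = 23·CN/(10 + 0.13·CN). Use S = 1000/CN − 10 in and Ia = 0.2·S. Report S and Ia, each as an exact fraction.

S = 800/391 in ≈ 2.046 in; Ia = 160/391 in ≈ 0.409 in

CN(III) from CN(II)=68: (23·68)/(10 + 0.13·68) = 39100/471 ≈ 83.015
S = 1000/(39100/471) − 10 = 800/391 in ≈ 2.046 in
Ia = 0.2·(800/391) = 160/391 in ≈ 0.409 in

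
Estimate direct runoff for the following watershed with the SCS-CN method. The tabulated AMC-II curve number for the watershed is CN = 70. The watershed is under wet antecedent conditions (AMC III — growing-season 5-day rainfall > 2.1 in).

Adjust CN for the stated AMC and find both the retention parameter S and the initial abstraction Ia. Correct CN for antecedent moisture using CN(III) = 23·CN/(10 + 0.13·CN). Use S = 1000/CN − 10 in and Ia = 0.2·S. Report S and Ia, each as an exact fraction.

Adjust CN=70 to AMC III: 23·70/(10 + 0.13·70) → 1610 ÷ (191/10) = 16100/191 ≈ 84.293
Retention S: 1000/CN − 10 with CN=84.293 → S = 300/161 ≈ 1.863 in
Ia = 0.2S: 0.2·1.863 = 0.373 in (exactly 60/161)

S = 300/161 in ≈ 1.863 in; Ia = 60/161 in ≈ 0.373 in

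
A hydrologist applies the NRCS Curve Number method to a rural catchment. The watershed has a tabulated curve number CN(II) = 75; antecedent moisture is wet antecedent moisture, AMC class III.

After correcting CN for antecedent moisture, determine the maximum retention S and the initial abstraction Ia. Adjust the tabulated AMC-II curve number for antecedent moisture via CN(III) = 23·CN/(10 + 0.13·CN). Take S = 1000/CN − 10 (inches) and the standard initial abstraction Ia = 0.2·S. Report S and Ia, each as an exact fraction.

CN(III) from CN(II)=75: (23·75)/(10 + 0.13·75) = 6900/79 ≈ 87.342
Max retention: S = 1000/(6900/79) − 10 = 100/69 in (≈ 1.449 in)
Ia = 0.2·(100/69) = 20/69 in ≈ 0.290 in

S = 100/69 in ≈ 1.449 in; Ia = 20/69 in ≈ 0.290 in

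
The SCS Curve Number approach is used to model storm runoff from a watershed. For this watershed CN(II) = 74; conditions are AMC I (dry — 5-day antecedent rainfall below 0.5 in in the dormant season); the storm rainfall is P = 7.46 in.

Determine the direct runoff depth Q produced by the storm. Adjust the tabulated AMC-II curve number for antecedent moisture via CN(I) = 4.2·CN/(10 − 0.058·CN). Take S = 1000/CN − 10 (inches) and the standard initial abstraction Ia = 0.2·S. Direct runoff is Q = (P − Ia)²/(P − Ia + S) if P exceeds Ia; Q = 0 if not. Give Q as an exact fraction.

Q = 50544482041/21360545850 in ≈ 2.366 in

Dry (AMC I): CN(I) = 4.2·74/(10 − 0.058·74) = (1554/5)/(1427/250) = 77700/1427 ≈ 54.450
Max retention: S = 1000/(77700/1427) − 10 = 6500/777 in (≈ 8.366 in)
Initial abstraction Ia = S/5 = (6500/777)/5 = 1300/777 ≈ 1.673 in
P − Ia = 7.460 − 1.673 = 224821/38850 ≈ 5.787 in (> 0, runoff occurs)
Q: (224821/38850)² ÷ (549821/38850) = 50544482041/21360545850 in (≈ 2.366 in)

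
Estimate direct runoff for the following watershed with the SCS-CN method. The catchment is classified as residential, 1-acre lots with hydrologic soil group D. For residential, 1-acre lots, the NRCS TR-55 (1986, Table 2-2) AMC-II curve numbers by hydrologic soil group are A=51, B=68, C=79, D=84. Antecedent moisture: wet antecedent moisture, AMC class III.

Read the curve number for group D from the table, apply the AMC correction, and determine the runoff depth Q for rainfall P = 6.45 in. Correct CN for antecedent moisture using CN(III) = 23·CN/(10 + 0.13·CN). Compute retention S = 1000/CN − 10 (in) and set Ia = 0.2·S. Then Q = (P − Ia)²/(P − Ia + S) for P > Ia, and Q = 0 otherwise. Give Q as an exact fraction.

NRCS table: residential, 1-acre lots, soil group D → CN(II) = 84
Adjust CN=84 to AMC III: 23·84/(10 + 0.13·84) → 1932 ÷ (523/25) = 48300/523 ≈ 92.352
Retention S: 1000/CN − 10 with CN=92.352 → S = 400/483 ≈ 0.828 in
Ia = 0.2S: 0.2·0.828 = 0.166 in (exactly 80/483)
Since P=6.450 > Ia=0.166: effective rainfall P−Ia = 60707/9660 in
Q: (60707/9660)² ÷ (68707/9660) = 3685339849/663709620 in (≈ 5.553 in)

Q = 3685339849/663709620 in ≈ 5.553 in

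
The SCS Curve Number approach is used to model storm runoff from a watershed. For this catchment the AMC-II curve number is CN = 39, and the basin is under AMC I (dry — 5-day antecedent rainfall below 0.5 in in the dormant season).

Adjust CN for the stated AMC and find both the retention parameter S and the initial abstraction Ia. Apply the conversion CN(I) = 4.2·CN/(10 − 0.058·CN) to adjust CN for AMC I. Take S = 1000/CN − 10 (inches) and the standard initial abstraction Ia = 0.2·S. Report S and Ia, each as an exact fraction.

S = 30500/819 in ≈ 37.241 in; Ia = 6100/819 in ≈ 7.448 in

Adjust CN=39 to AMC I: 4.2·39/(10 − 0.058·39) → (819/5) ÷ (3869/500) = 81900/3869 ≈ 21.168
Max retention: S = 1000/(81900/3869) − 10 = 30500/819 in (≈ 37.241 in)
Initial abstraction Ia = S/5 = (30500/819)/5 = 6100/819 ≈ 7.448 in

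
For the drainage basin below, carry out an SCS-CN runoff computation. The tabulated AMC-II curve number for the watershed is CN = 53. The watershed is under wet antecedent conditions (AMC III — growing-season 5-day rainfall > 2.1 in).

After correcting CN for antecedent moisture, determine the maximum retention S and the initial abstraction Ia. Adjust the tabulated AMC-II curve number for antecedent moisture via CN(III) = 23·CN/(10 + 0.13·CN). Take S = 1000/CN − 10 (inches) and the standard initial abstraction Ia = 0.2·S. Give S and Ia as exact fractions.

S = 4700/1219 in ≈ 3.856 in; Ia = 940/1219 in ≈ 0.771 in

Wet (AMC III): CN(III) = 23·53/(10 + 0.13·53) = 1219/(1689/100) = 121900/1689 ≈ 72.173
Retention S: 1000/CN − 10 with CN=72.173 → S = 4700/1219 ≈ 3.856 in
Initial abstraction Ia = S/5 = (4700/1219)/5 = 940/1219 ≈ 0.771 in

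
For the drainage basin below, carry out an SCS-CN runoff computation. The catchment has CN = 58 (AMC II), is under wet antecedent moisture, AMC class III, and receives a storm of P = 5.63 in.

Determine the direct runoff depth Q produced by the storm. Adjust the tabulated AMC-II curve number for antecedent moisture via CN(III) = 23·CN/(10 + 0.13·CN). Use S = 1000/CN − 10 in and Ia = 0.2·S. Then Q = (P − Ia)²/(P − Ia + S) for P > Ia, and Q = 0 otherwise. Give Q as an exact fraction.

Q = 111236257441/36252850700 in ≈ 3.068 in

Wet (AMC III): CN(III) = 23·58/(10 + 0.13·58) = 1334/(877/50) = 66700/877 ≈ 76.055
S = 1000/(66700/877) − 10 = 2100/667 in ≈ 3.148 in
Initial abstraction Ia = S/5 = (2100/667)/5 = 420/667 ≈ 0.630 in
Excess rainfall: 5.630 − 0.630 = 5.000 in; P > Ia so Q > 0
Q: (333521/66700)² ÷ (543521/66700) = 111236257441/36252850700 in (≈ 3.068 in)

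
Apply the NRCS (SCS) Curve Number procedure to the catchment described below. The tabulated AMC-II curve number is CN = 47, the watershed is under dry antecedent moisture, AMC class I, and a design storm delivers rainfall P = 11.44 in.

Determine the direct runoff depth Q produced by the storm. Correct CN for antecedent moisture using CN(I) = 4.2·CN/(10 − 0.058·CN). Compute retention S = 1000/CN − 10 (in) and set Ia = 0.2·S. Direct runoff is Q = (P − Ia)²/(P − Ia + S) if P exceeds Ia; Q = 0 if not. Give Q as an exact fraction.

Q = 11217323762/10021529175 in ≈ 1.119 in

CN(I) from CN(II)=47: (4.2·47)/(10 − 0.058·47) = 98700/3637 ≈ 27.138
Max retention: S = 1000/(98700/3637) − 10 = 26500/987 in (≈ 26.849 in)
Ia = 0.2·(26500/987) = 5300/987 in ≈ 5.370 in
Excess rainfall: 11.440 − 5.370 = 6.070 in; P > Ia so Q > 0
Q = (149782/24675)²/((149782/24675) + 26500/987) = (22434647524/608855625)/(812282/24675) = 11217323762/10021529175 in ≈ 1.119 in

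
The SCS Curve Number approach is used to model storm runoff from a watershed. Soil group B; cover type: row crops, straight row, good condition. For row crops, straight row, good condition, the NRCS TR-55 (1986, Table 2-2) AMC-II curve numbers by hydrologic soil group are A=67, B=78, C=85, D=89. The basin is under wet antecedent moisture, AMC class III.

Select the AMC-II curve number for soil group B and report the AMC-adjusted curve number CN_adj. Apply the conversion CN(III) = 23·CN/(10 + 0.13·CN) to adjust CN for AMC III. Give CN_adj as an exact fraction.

CN_adj = 89700/1007 ≈ 89.076

NRCS table: row crops, straight row, good condition, soil group B → CN(II) = 78
Adjust CN=78 to AMC III: 23·78/(10 + 0.13·78) → 1794 ÷ (1007/50) = 89700/1007 ≈ 89.076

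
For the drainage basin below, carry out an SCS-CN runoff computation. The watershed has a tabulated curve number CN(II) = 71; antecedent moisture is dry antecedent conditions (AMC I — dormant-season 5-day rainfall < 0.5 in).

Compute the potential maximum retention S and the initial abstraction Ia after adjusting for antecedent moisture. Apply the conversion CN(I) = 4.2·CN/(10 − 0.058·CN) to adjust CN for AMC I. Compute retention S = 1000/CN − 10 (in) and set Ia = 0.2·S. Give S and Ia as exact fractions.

S = 14500/1491 in ≈ 9.725 in; Ia = 2900/1491 in ≈ 1.945 in

Dry (AMC I): CN(I) = 4.2·71/(10 − 0.058·71) = (1491/5)/(2941/500) = 149100/2941 ≈ 50.697
Max retention: S = 1000/(149100/2941) − 10 = 14500/1491 in (≈ 9.725 in)
Initial abstraction Ia = S/5 = (14500/1491)/5 = 2900/1491 ≈ 1.945 in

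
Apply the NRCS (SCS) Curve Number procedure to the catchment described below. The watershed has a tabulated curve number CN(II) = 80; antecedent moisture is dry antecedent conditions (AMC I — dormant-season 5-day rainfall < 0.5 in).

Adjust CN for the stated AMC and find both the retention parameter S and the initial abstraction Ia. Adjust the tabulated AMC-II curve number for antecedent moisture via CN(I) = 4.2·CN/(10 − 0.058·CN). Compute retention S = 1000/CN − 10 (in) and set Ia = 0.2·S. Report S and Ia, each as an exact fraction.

S = 125/21 in ≈ 5.952 in; Ia = 25/21 in ≈ 1.190 in

Dry (AMC I): CN(I) = 4.2·80/(10 − 0.058·80) = 336/(134/25) = 4200/67 ≈ 62.687
Retention S: 1000/CN − 10 with CN=62.687 → S = 125/21 ≈ 5.952 in
Ia = 0.2·(125/21) = 25/21 in ≈ 1.190 in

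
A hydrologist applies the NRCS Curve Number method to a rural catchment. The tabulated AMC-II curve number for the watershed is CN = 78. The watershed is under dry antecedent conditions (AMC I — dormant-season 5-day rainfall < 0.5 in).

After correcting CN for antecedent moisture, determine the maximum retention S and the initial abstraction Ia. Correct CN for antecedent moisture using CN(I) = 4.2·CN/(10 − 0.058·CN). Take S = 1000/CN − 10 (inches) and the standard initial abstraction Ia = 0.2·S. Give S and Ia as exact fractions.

Dry (AMC I): CN(I) = 4.2·78/(10 − 0.058·78) = (1638/5)/(1369/250) = 81900/1369 ≈ 59.825
Retention S: 1000/CN − 10 with CN=59.825 → S = 5500/819 ≈ 6.716 in
Ia = 0.2·(5500/819) = 1100/819 in ≈ 1.343 in

S = 5500/819 in ≈ 6.716 in; Ia = 1100/819 in ≈ 1.343 in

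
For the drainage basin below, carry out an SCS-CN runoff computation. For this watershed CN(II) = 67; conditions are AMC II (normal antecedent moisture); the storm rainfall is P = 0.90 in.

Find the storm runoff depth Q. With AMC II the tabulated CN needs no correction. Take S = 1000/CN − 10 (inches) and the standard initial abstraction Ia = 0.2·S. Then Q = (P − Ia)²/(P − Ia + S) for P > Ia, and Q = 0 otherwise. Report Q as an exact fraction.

Q = 0 in ≈ 0.000 in

Average conditions: CN = 67 (no AMC adjustment).
Retention S: 1000/CN − 10 with CN=67.000 → S = 330/67 ≈ 4.925 in
Ia = 0.2·(330/67) = 66/67 in ≈ 0.985 in
P = 0.900 ≤ Ia = 0.985 in: entire storm abstracted, Q = 0.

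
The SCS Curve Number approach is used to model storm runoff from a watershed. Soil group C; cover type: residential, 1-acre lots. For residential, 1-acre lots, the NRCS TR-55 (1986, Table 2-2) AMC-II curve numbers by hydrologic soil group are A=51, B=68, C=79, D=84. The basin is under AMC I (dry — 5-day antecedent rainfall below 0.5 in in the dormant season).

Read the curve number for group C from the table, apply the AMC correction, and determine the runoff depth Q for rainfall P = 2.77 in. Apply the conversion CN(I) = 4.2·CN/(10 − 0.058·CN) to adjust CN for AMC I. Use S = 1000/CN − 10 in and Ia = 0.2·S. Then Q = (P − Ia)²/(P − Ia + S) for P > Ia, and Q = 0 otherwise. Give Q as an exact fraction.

NRCS table: residential, 1-acre lots, soil group C → CN(II) = 79
Dry (AMC I): CN(I) = 4.2·79/(10 − 0.058·79) = (1659/5)/(2709/500) = 7900/129 ≈ 61.240
Max retention: S = 1000/(7900/129) − 10 = 500/79 in (≈ 6.329 in)
Ia = 0.2·(500/79) = 100/79 in ≈ 1.266 in
Since P=2.770 > Ia=1.266: effective rainfall P−Ia = 11883/7900 in
Q = (11883/7900)²/((11883/7900) + 500/79) = (141205689/62410000)/(61883/7900) = 141205689/488875700 in ≈ 0.289 in

Q = 141205689/488875700 in ≈ 0.289 in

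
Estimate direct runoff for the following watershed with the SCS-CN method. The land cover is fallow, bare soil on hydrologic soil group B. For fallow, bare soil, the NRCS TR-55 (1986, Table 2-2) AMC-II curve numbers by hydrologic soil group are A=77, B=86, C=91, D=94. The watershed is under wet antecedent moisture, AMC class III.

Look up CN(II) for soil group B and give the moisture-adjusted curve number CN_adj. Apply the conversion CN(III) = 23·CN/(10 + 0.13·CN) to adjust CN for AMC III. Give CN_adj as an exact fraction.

CN_adj = 98900/1059 ≈ 93.390

NRCS table: fallow, bare soil, soil group B → CN(II) = 86
CN(III) from CN(II)=86: (23·86)/(10 + 0.13·86) = 98900/1059 ≈ 93.390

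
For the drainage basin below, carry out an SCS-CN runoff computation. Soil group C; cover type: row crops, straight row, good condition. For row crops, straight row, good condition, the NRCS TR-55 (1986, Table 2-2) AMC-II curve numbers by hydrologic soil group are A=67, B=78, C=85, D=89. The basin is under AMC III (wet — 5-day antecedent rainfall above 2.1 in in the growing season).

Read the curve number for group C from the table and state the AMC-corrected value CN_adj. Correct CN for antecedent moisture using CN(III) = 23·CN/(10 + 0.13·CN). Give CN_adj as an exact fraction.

CN_adj = 39100/421 ≈ 92.874

NRCS table: row crops, straight row, good condition, soil group C → CN(II) = 85
Adjust CN=85 to AMC III: 23·85/(10 + 0.13·85) → 1955 ÷ (421/20) = 39100/421 ≈ 92.874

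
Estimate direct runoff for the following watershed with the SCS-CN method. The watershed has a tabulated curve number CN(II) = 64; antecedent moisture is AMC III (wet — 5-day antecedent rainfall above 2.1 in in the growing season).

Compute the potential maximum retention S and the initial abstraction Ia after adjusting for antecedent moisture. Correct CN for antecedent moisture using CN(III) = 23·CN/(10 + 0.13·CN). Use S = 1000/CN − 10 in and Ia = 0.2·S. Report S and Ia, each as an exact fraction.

S = 225/92 in ≈ 2.446 in; Ia = 45/92 in ≈ 0.489 in

Adjust CN=64 to AMC III: 23·64/(10 + 0.13·64) → 1472 ÷ (458/25) = 18400/229 ≈ 80.349
S = 1000/(18400/229) − 10 = 225/92 in ≈ 2.446 in
Ia = 0.2S: 0.2·2.446 = 0.489 in (exactly 45/92)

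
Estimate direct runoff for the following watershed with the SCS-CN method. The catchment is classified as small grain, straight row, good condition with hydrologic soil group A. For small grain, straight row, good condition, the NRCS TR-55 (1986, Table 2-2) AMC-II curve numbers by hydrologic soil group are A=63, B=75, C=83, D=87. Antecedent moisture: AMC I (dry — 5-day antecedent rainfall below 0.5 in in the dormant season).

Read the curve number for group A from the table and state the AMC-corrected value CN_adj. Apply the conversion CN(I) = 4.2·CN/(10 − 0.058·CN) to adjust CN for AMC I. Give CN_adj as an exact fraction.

CN_adj = 132300/3173 ≈ 41.696

NRCS table: small grain, straight row, good condition, soil group A → CN(II) = 63
CN(I) from CN(II)=63: (4.2·63)/(10 − 0.058·63) = 132300/3173 ≈ 41.696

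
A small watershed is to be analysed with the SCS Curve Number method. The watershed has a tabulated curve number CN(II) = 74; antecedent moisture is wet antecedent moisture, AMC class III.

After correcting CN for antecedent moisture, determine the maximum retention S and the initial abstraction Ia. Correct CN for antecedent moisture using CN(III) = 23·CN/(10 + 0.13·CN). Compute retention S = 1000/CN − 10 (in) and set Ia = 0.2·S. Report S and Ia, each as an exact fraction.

S = 1300/851 in ≈ 1.528 in; Ia = 260/851 in ≈ 0.306 in

Adjust CN=74 to AMC III: 23·74/(10 + 0.13·74) → 1702 ÷ (981/50) = 85100/981 ≈ 86.748
Retention S: 1000/CN − 10 with CN=86.748 → S = 1300/851 ≈ 1.528 in
Initial abstraction Ia = S/5 = (1300/851)/5 = 260/851 ≈ 0.306 in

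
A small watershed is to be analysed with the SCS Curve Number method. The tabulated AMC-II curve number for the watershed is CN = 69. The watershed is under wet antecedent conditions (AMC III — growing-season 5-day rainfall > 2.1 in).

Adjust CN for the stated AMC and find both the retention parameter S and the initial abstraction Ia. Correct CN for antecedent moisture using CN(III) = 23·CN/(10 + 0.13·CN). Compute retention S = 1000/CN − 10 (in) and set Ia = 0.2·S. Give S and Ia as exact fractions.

S = 3100/1587 in ≈ 1.953 in; Ia = 620/1587 in ≈ 0.391 in

CN(III) from CN(II)=69: (23·69)/(10 + 0.13·69) = 158700/1897 ≈ 83.658
S = 1000/(158700/1897) − 10 = 3100/1587 in ≈ 1.953 in
Ia = 0.2S: 0.2·1.953 = 0.391 in (exactly 620/1587)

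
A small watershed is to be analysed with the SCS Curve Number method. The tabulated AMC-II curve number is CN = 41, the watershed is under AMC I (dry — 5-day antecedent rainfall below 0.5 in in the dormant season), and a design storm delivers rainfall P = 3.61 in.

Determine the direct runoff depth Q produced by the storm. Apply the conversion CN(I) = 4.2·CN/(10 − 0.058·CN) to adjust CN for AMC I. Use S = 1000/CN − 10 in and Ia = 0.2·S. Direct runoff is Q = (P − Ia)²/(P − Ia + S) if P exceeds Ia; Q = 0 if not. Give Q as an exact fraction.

Q = 0 in ≈ 0.000 in

CN(I) from CN(II)=41: (4.2·41)/(10 − 0.058·41) = 86100/3811 ≈ 22.592
Retention S: 1000/CN − 10 with CN=22.592 → S = 29500/861 ≈ 34.262 in
Ia = 0.2·(29500/861) = 5900/861 in ≈ 6.852 in
P = 3.610 ≤ Ia = 6.852 in: entire storm abstracted, Q = 0.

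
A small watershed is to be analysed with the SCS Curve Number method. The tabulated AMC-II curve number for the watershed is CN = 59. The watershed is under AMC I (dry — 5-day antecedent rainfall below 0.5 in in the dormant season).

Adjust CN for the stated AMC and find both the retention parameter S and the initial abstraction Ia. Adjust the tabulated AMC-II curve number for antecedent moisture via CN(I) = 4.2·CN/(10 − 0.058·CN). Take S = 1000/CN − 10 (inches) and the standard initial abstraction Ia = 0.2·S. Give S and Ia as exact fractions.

Adjust CN=59 to AMC I: 4.2·59/(10 − 0.058·59) → (1239/5) ÷ (3289/500) = 123900/3289 ≈ 37.671
Retention S: 1000/CN − 10 with CN=37.671 → S = 20500/1239 ≈ 16.546 in
Ia = 0.2S: 0.2·16.546 = 3.309 in (exactly 4100/1239)

S = 20500/1239 in ≈ 16.546 in; Ia = 4100/1239 in ≈ 3.309 in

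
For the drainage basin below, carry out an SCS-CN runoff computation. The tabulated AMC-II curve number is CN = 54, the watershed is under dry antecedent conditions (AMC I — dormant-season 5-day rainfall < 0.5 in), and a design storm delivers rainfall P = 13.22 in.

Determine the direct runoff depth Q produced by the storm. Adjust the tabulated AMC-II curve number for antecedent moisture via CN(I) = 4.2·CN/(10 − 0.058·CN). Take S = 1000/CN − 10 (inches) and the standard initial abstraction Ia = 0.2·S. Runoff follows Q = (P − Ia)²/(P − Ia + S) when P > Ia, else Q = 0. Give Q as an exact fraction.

Q = 67489285369/23666211450 in ≈ 2.852 in

Adjust CN=54 to AMC I: 4.2·54/(10 − 0.058·54) → (1134/5) ÷ (1717/250) = 56700/1717 ≈ 33.023
S = 1000/(56700/1717) − 10 = 11500/567 in ≈ 20.282 in
Ia = 0.2·(11500/567) = 2300/567 in ≈ 4.056 in
Excess rainfall: 13.220 − 4.056 = 9.164 in; P > Ia so Q > 0
Q = (259787/28350)²/((259787/28350) + 11500/567) = (67489285369/803722500)/(834787/28350) = 67489285369/23666211450 in ≈ 2.852 in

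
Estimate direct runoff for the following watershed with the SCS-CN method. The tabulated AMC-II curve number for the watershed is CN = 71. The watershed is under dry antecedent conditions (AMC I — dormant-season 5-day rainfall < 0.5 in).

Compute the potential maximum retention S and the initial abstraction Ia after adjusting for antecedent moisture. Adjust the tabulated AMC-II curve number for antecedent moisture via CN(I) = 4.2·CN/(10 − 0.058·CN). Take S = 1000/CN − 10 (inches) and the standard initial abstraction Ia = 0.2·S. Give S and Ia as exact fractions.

Dry (AMC I): CN(I) = 4.2·71/(10 − 0.058·71) = (1491/5)/(2941/500) = 149100/2941 ≈ 50.697
S = 1000/(149100/2941) − 10 = 14500/1491 in ≈ 9.725 in
Ia = 0.2S: 0.2·9.725 = 1.945 in (exactly 2900/1491)

S = 14500/1491 in ≈ 9.725 in; Ia = 2900/1491 in ≈ 1.945 in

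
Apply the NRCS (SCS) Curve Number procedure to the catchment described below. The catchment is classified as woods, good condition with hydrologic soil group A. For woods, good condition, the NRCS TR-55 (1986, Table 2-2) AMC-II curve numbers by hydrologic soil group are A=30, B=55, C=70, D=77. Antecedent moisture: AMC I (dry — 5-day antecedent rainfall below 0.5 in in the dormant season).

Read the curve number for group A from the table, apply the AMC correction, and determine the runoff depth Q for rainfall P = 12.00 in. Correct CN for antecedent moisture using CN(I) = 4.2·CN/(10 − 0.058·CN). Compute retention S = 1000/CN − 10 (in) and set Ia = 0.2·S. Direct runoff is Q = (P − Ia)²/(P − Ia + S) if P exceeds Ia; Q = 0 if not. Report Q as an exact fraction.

Q = 16/1143 in ≈ 0.014 in

NRCS table: woods, good condition, soil group A → CN(II) = 30
Adjust CN=30 to AMC I: 4.2·30/(10 − 0.058·30) → 126 ÷ (413/50) = 900/59 ≈ 15.254
Retention S: 1000/CN − 10 with CN=15.254 → S = 500/9 ≈ 55.556 in
Initial abstraction Ia = S/5 = (500/9)/5 = 100/9 ≈ 11.111 in
P − Ia = 12.000 − 11.111 = 8/9 ≈ 0.889 in (> 0, runoff occurs)
Q: (8/9)² ÷ (508/9) = 16/1143 in (≈ 0.014 in)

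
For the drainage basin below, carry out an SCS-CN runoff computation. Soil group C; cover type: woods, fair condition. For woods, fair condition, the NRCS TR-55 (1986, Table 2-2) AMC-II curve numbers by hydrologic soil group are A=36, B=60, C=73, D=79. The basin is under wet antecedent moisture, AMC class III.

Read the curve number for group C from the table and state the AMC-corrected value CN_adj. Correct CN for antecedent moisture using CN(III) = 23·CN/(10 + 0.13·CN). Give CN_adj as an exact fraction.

CN_adj = 167900/1949 ≈ 86.147

NRCS table: woods, fair condition, soil group C → CN(II) = 73
CN(III) from CN(II)=73: (23·73)/(10 + 0.13·73) = 167900/1949 ≈ 86.147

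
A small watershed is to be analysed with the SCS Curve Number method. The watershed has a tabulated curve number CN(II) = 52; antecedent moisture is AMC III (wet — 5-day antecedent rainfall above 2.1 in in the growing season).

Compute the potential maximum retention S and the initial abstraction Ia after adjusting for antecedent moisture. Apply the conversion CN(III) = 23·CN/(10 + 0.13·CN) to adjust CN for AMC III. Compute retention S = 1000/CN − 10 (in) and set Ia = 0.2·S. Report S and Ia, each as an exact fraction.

Wet (AMC III): CN(III) = 23·52/(10 + 0.13·52) = 1196/(419/25) = 29900/419 ≈ 71.360
Max retention: S = 1000/(29900/419) − 10 = 1200/299 in (≈ 4.013 in)
Ia = 0.2·(1200/299) = 240/299 in ≈ 0.803 in

S = 1200/299 in ≈ 4.013 in; Ia = 240/299 in ≈ 0.803 in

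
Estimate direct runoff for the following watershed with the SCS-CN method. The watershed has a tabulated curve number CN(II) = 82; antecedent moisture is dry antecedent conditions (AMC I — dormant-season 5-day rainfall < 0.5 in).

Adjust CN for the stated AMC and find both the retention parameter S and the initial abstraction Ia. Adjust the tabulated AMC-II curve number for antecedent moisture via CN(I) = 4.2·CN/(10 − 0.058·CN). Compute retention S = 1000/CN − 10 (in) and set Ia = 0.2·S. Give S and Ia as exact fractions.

Adjust CN=82 to AMC I: 4.2·82/(10 − 0.058·82) → (1722/5) ÷ (1311/250) = 28700/437 ≈ 65.675
S = 1000/(28700/437) − 10 = 1500/287 in ≈ 5.226 in
Initial abstraction Ia = S/5 = (1500/287)/5 = 300/287 ≈ 1.045 in

S = 1500/287 in ≈ 5.226 in; Ia = 300/287 in ≈ 1.045 in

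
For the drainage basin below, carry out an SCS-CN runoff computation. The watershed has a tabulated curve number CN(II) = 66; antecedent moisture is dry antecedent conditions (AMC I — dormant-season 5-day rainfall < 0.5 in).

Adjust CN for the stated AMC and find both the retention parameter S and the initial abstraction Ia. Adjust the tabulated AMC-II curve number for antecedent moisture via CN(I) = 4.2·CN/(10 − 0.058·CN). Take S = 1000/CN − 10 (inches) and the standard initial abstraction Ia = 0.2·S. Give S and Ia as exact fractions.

S = 8500/693 in ≈ 12.266 in; Ia = 1700/693 in ≈ 2.453 in

Dry (AMC I): CN(I) = 4.2·66/(10 − 0.058·66) = (1386/5)/(1543/250) = 69300/1543 ≈ 44.913
Max retention: S = 1000/(69300/1543) − 10 = 8500/693 in (≈ 12.266 in)
Initial abstraction Ia = S/5 = (8500/693)/5 = 1700/693 ≈ 2.453 in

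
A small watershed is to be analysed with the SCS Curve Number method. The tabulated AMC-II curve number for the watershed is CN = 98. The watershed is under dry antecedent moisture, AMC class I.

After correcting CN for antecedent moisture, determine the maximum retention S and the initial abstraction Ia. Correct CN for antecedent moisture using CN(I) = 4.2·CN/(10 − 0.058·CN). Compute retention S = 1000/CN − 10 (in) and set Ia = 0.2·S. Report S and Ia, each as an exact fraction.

S = 500/1029 in ≈ 0.486 in; Ia = 100/1029 in ≈ 0.097 in

Adjust CN=98 to AMC I: 4.2·98/(10 − 0.058·98) → (2058/5) ÷ (1079/250) = 102900/1079 ≈ 95.366
S = 1000/(102900/1079) − 10 = 500/1029 in ≈ 0.486 in
Ia = 0.2·(500/1029) = 100/1029 in ≈ 0.097 in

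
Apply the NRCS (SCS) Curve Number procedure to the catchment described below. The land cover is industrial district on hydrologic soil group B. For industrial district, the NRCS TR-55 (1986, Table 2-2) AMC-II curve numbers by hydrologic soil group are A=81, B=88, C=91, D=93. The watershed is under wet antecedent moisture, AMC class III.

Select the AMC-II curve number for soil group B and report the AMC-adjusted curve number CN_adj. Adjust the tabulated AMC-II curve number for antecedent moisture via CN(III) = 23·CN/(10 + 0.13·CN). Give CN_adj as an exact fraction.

NRCS table: industrial district, soil group B → CN(II) = 88
CN(III) from CN(II)=88: (23·88)/(10 + 0.13·88) = 6325/67 ≈ 94.403

CN_adj = 6325/67 ≈ 94.403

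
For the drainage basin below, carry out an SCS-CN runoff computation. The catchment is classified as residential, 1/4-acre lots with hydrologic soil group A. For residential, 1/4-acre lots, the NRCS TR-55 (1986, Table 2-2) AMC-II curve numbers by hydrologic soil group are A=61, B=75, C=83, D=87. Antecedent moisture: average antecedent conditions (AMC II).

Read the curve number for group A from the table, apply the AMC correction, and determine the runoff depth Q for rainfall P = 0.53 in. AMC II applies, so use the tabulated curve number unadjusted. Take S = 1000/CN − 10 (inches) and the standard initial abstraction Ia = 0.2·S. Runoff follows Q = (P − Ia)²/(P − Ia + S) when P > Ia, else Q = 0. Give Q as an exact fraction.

Q = 0 in ≈ 0.000 in

NRCS table: residential, 1/4-acre lots, soil group A → CN(II) = 61
Average conditions: CN = 61 (no AMC adjustment).
Retention S: 1000/CN − 10 with CN=61.000 → S = 390/61 ≈ 6.393 in
Ia = 0.2·(390/61) = 78/61 in ≈ 1.279 in
P = 0.530 ≤ Ia = 1.279 in: entire storm abstracted, Q = 0.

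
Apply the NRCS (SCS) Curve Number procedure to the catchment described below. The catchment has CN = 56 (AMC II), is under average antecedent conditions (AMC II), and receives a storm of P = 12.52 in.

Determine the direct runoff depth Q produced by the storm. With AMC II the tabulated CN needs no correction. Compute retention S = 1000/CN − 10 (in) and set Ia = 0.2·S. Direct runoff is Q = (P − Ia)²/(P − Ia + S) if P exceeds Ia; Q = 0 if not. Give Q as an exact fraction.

Average conditions: CN = 56 (no AMC adjustment).
Retention S: 1000/CN − 10 with CN=56.000 → S = 55/7 ≈ 7.857 in
Initial abstraction Ia = S/5 = (55/7)/5 = 11/7 ≈ 1.571 in
P − Ia = 12.520 − 1.571 = 1916/175 ≈ 10.949 in (> 0, runoff occurs)
Q: (1916/175)² ÷ (3291/175) = 3671056/575925 in (≈ 6.374 in)

Q = 3671056/575925 in ≈ 6.374 in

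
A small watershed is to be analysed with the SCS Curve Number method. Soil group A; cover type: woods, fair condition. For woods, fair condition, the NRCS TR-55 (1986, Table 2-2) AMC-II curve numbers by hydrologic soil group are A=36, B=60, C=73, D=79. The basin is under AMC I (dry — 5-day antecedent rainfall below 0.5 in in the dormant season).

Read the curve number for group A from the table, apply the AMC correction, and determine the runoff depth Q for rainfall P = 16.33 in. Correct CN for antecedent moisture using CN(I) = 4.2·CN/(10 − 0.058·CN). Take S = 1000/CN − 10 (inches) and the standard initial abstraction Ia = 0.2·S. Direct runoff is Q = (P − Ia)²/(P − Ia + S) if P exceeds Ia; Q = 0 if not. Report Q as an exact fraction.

NRCS table: woods, fair condition, soil group A → CN(II) = 36
Dry (AMC I): CN(I) = 4.2·36/(10 − 0.058·36) = (756/5)/(989/125) = 18900/989 ≈ 19.110
S = 1000/(18900/989) − 10 = 8000/189 in ≈ 42.328 in
Ia = 0.2·(8000/189) = 1600/189 in ≈ 8.466 in
P − Ia = 16.330 − 8.466 = 148637/18900 ≈ 7.864 in (> 0, runoff occurs)
Runoff Q = (P−Ia)²/(P−Ia+S) = (7.864)²/(7.864+42.328) = 22092957769/17929239300 ≈ 1.232 in

Q = 22092957769/17929239300 in ≈ 1.232 in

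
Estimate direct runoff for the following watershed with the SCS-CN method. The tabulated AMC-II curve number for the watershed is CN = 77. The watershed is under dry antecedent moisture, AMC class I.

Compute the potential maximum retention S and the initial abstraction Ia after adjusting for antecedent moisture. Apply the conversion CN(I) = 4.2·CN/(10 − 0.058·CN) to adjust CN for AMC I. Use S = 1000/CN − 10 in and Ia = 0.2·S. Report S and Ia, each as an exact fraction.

S = 11500/1617 in ≈ 7.112 in; Ia = 2300/1617 in ≈ 1.422 in

Dry (AMC I): CN(I) = 4.2·77/(10 − 0.058·77) = (1617/5)/(2767/500) = 161700/2767 ≈ 58.439
S = 1000/(161700/2767) − 10 = 11500/1617 in ≈ 7.112 in
Ia = 0.2S: 0.2·7.112 = 1.422 in (exactly 2300/1617)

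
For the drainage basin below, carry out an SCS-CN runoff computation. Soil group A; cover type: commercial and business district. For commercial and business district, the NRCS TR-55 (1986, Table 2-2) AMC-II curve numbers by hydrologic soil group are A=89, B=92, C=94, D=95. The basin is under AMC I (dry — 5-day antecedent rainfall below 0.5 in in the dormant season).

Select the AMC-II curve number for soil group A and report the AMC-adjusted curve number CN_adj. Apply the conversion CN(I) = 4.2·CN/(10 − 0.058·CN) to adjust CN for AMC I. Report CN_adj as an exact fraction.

CN_adj = 186900/2419 ≈ 77.263

NRCS table: commercial and business district, soil group A → CN(II) = 89
CN(I) from CN(II)=89: (4.2·89)/(10 − 0.058·89) = 186900/2419 ≈ 77.263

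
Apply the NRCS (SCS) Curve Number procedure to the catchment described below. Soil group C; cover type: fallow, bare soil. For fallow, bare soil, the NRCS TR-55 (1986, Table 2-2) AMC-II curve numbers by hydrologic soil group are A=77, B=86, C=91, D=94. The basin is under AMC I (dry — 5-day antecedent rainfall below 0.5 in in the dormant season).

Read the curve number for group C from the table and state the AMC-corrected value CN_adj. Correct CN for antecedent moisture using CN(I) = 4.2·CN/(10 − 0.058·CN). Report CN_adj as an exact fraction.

NRCS table: fallow, bare soil, soil group C → CN(II) = 91
CN(I) from CN(II)=91: (4.2·91)/(10 − 0.058·91) = 63700/787 ≈ 80.940

CN_adj = 63700/787 ≈ 80.940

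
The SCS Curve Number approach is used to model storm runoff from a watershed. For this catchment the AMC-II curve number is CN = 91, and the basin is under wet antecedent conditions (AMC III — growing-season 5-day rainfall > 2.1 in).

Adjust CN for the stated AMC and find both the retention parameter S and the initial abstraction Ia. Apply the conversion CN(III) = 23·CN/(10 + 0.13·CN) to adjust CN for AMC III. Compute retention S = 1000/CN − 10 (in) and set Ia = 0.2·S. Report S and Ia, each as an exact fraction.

S = 900/2093 in ≈ 0.430 in; Ia = 180/2093 in ≈ 0.086 in

CN(III) from CN(II)=91: (23·91)/(10 + 0.13·91) = 209300/2183 ≈ 95.877
S = 1000/(209300/2183) − 10 = 900/2093 in ≈ 0.430 in
Ia = 0.2S: 0.2·0.430 = 0.086 in (exactly 180/2093)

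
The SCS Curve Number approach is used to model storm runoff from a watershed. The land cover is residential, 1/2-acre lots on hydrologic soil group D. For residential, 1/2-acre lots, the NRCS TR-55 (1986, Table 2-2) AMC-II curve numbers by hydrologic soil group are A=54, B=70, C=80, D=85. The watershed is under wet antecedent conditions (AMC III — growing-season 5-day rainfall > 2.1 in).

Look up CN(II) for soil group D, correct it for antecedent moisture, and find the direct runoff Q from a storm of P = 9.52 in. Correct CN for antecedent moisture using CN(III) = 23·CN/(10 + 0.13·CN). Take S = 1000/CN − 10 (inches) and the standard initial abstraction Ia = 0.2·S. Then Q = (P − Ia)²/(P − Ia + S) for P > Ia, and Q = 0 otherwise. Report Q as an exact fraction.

Q = 4191433682/484145975 in ≈ 8.657 in

NRCS table: residential, 1/2-acre lots, soil group D → CN(II) = 85
CN(III) from CN(II)=85: (23·85)/(10 + 0.13·85) = 39100/421 ≈ 92.874
Retention S: 1000/CN − 10 with CN=92.874 → S = 300/391 ≈ 0.767 in
Ia = 0.2S: 0.2·0.767 = 0.153 in (exactly 60/391)
Since P=9.520 > Ia=0.153: effective rainfall P−Ia = 91558/9775 in
Q: (91558/9775)² ÷ (99058/9775) = 4191433682/484145975 in (≈ 8.657 in)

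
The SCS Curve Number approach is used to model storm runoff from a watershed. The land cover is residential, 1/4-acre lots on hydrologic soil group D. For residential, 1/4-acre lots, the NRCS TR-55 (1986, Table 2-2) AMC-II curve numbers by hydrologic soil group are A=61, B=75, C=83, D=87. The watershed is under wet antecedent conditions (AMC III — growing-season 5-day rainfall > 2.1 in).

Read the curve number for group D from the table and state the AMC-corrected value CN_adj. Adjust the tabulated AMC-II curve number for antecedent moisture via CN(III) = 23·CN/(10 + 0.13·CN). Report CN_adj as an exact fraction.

NRCS table: residential, 1/4-acre lots, soil group D → CN(II) = 87
Adjust CN=87 to AMC III: 23·87/(10 + 0.13·87) → 2001 ÷ (2131/100) = 200100/2131 ≈ 93.900

CN_adj = 200100/2131 ≈ 93.900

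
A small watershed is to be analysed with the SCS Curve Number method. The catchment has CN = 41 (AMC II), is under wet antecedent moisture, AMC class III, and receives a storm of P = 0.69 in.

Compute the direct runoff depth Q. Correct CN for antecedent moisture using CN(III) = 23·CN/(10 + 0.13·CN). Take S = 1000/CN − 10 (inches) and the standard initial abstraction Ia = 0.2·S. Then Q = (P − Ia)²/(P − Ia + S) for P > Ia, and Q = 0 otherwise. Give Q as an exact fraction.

Q = 0 in ≈ 0.000 in

Wet (AMC III): CN(III) = 23·41/(10 + 0.13·41) = 943/(1533/100) = 94300/1533 ≈ 61.513
S = 1000/(94300/1533) − 10 = 5900/943 in ≈ 6.257 in
Ia = 0.2S: 0.2·6.257 = 1.251 in (exactly 1180/943)
P = 0.690 ≤ Ia = 1.251 in: entire storm abstracted, Q = 0.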